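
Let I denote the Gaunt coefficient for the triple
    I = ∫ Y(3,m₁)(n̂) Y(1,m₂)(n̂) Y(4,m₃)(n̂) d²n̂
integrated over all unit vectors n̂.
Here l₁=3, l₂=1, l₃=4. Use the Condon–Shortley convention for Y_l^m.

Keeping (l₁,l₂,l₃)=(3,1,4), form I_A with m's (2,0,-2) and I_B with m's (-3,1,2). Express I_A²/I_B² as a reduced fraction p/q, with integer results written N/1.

12/1

Shared (l₁,l₂,l₃)=(3,1,4): N and (l;000)² cancel in I_A²/I_B².
A: Δ = 0!·6!·2!/9! = 1/252; Racah Σ t=0..0: t=0:+1/120 = 1/120; ⇒ 3j(3 1 4; 2 0 -2)² = 1/21, sgn +1
B: Δ = 0!·6!·2!/9! = 1/252; Racah Σ t=0..0: t=0:+1/1440 = 1/1440; ⇒ 3j(3 1 4; -3 1 2)² = 1/252, sgn +1
I_A²/I_B² = (1/21)/(1/252) = 12/1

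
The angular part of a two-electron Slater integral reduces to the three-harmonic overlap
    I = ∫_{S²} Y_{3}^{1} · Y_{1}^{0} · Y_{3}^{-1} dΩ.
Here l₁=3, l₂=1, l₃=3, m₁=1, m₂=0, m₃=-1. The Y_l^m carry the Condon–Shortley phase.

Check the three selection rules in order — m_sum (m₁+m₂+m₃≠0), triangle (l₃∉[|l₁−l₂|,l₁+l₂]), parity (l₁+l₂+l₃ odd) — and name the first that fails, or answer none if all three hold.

m₁+m₂+m₃ = 1 + 0 − 1 = 0  ✓
triangle: |3−1|=2 ≤ l₃=3 ≤ 3+1=4  ✓
parity: l₁+l₂+l₃ = 7 is odd  ✗

parity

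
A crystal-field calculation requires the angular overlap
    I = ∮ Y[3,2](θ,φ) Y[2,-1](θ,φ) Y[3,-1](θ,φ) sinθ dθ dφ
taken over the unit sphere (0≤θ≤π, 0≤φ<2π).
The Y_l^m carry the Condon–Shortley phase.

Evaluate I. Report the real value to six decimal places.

m-sum 0 ✓  L=8 even ✓  1≤3≤5 ✓
Π(2lᵢ+1) = 7×5×7 = 245
triangle coeff Δ(3,2,3) = 1/3780
Σ_t [0,2]: t=0:+1/24 t=1:−1/4 t=2:+1/24 = -1/6
(3j)²=4/105 [(3 2 3; 0 0 0)], sign=+1
Σ_t [0,1]: t=0:+1/12 t=1:−1/48 = 1/16
(3j)²=1/28 [(3 2 3; 2 -1 -1)], sign=+1
⇒ 4πI² = 1/3
I = (+1)√(1/3/(4π)) = 0.16286750

0.162868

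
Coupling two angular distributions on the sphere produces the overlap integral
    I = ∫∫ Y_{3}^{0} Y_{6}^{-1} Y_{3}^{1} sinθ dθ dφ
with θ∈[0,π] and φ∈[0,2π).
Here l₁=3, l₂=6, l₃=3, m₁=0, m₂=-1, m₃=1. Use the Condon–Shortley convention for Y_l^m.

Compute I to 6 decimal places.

m-sum 0 ✓  L=12 even ✓  3≤3≤9 ✓
Π(2lᵢ+1) = 7×13×7 = 637
triangle coeff Δ(3,6,3) = 1/12012
Σ_t [3,3]: t=3:−1/1296 = -1/1296
(3j)²=100/3003 [(3 6 3; 0 0 0)], sign=+1
Σ_t [3,3]: t=3:−1/1728 = -1/1728
(3j)²=25/858 [(3 6 3; 0 -1 1)], sign=-1
⇒ 4πI² = 8750/14157
I = (-1)√(8750/14157/(4π)) = -0.22177545

-0.221775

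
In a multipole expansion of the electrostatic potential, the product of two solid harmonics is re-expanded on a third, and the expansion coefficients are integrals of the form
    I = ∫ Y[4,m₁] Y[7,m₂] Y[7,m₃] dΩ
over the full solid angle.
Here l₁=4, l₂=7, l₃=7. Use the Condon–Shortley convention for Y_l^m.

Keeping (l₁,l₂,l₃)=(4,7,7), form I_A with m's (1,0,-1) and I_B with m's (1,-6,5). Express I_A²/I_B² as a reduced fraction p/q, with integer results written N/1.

Same 4,7,7: normalisation and zero-m 3j drop out of the ratio.
A: Δ: 4! 4! 10! / 19! → 1/58198140; sum: t=0:+1/4354560 t=1:−1/414720 t=2:+1/345600 t=3:−1/2488320 = 1/3225600; 3j²(4 7 7; 1 0 -1) = Δ·Π!·Σ² = 81/92378  (sign +1)
B: Δ: 4! 4! 10! / 19! → 1/58198140; sum: t=0:+1/52254720 t=1:−1/87091200 = 1/130636800; 3j²(4 7 7; 1 -6 5) = Δ·Π!·Σ² = 88/20349  (sign +1)
I_A²/I_B² = (81/92378)/(88/20349) = 5103/25168

5103/25168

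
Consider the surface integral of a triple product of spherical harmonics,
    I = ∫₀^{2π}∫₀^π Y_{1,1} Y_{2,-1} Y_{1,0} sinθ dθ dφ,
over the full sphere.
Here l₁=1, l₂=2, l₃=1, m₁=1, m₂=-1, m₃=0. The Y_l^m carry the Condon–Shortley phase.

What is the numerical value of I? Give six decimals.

Checks pass: Σm=0; 4 even; l₃=1∈[1,3].
(2·1+1)(2·2+1)(2·1+1) = 45
Δ: 2! 0! 2! / 5! → 1/30
sum: t=1:−1/1 = -1/1
3j²(1 2 1; 0 0 0) = Δ·Π!·Σ² = 2/15  (sign +1)
sum: t=0:+1/2 = 1/2
3j²(1 2 1; 1 -1 0) = Δ·Π!·Σ² = 1/10  (sign -1)
combine: 4πI² = 45·2/15·1/10 = 3/5
take √, sign -1: I = -0.21850969

-0.218510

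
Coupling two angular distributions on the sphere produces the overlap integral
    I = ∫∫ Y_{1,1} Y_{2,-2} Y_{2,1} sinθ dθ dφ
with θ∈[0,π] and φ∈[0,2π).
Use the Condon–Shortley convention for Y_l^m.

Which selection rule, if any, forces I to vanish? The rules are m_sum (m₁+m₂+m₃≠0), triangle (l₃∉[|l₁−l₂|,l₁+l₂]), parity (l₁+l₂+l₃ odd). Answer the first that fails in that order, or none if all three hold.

parity

m₁+m₂+m₃ = 1 − 2 + 1 = 0  ✓
triangle: |1−2|=1 ≤ l₃=2 ≤ 1+2=3  ✓
parity: l₁+l₂+l₃ = 5 is odd  ✗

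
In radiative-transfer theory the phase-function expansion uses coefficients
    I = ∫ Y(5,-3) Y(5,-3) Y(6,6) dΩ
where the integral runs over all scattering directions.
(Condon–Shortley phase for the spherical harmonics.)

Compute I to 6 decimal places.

Checks pass: Σm=0; 16 even; l₃=6∈[0,10].
(2·5+1)(2·5+1)(2·6+1) = 1573
Δ: 4! 6! 6! / 17! → 1/28588560
sum: t=0:+1/345600 t=1:−1/13824 t=2:+1/5184 t=3:−1/13824 t=4:+1/345600 = 7/129600
3j²(5 5 6; 0 0 0) = Δ·Π!·Σ² = 80/7293  (sign +1)
sum: t=2:+1/2073600 = 1/2073600
3j²(5 5 6; -3 -3 6) = Δ·Π!·Σ² = 28/1105  (sign +1)
combine: 4πI² = 1573·80/7293·28/1105 = 4928/11271
take √, sign +1: I = 0.18653022

0.186530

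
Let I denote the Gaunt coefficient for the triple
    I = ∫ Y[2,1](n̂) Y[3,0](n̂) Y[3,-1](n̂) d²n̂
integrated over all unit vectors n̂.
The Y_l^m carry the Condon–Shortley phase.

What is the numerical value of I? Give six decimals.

Rules hold: Σm=0, L=8 even, 1≤3≤5.
N = 5·7·7 = 245
Δ = 2!·2!·4!/9! = 1/3780
Racah Σ t=0..2: t=0:+1/24 t=1:−1/4 t=2:+1/24 = -1/6
⇒ 3j(2 3 3; 0 0 0)² = 4/105, sgn +1
Racah Σ t=0..1: t=0:+1/12 t=1:−1/8 = -1/24
⇒ 3j(2 3 3; 1 0 -1)² = 1/210, sgn -1
4πI² = N·(3j₀)²·(3jₘ)² = 2/45
I = -1·√(0.0444444/4π) = -0.05947080

-0.059471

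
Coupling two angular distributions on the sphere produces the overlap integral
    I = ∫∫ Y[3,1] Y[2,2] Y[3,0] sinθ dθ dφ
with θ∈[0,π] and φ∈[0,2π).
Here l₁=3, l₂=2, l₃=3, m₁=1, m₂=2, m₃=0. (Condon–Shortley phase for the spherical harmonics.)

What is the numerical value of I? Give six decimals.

1 + 2 + 0 = 3 ≠ 0: azimuthal integral kills it; I = 0

0.000000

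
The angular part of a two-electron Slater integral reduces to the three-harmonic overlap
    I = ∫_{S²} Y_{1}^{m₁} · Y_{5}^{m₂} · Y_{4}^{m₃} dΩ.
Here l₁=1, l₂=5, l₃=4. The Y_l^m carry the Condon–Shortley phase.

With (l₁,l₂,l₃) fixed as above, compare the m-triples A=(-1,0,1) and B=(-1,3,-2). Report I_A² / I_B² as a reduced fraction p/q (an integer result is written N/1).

5/14

Same 1,5,4: normalisation and zero-m 3j drop out of the ratio.
A: Δ: 2! 0! 8! / 11! → 1/495; sum: t=2:+1/1440 = 1/1440; 3j²(1 5 4; -1 0 1) = Δ·Π!·Σ² = 2/99  (sign -1)
B: Δ: 2! 0! 8! / 11! → 1/495; sum: t=2:+1/2880 = 1/2880; 3j²(1 5 4; -1 3 -2) = Δ·Π!·Σ² = 28/495  (sign +1)
I_A²/I_B² = (2/99)/(28/495) = 5/14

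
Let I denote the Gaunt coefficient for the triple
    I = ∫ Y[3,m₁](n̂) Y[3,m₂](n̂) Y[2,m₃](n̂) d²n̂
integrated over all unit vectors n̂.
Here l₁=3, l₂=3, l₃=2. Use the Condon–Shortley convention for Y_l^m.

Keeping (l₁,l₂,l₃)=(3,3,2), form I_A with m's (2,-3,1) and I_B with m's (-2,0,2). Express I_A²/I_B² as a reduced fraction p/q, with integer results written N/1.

Shared (l₁,l₂,l₃)=(3,3,2): N and (l;000)² cancel in I_A²/I_B².
A: Δ = 4!·2!·2!/9! = 1/3780; Racah Σ t=0..0: t=0:+1/48 = 1/48; ⇒ 3j(3 3 2; 2 -3 1)² = 5/84, sgn -1
B: Δ = 4!·2!·2!/9! = 1/3780; Racah Σ t=3..3: t=3:−1/24 = -1/24; ⇒ 3j(3 3 2; -2 0 2)² = 1/21, sgn -1
I_A²/I_B² = (5/84)/(1/21) = 5/4

5/4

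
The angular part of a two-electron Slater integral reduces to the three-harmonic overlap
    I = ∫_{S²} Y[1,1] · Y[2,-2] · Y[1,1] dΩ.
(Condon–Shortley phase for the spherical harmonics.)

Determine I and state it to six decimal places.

0.309019

Checks pass: Σm=0; 4 even; l₃=1∈[1,3].
(2·1+1)(2·2+1)(2·1+1) = 45
Δ: 2! 0! 2! / 5! → 1/30
sum: t=1:−1/1 = -1/1
3j²(1 2 1; 0 0 0) = Δ·Π!·Σ² = 2/15  (sign +1)
sum: t=0:+1/4 = 1/4
3j²(1 2 1; 1 -2 1) = Δ·Π!·Σ² = 1/5  (sign +1)
combine: 4πI² = 45·2/15·1/5 = 6/5
take √, sign +1: I = 0.30901936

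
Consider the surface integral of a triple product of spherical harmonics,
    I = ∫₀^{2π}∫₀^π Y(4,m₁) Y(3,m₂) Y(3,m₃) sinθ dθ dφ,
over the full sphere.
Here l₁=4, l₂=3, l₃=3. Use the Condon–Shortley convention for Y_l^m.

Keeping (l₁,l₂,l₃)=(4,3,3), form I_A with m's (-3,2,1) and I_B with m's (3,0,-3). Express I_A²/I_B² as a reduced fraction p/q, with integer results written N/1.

2/9

Same 4,3,3: normalisation and zero-m 3j drop out of the ratio.
A: Δ: 4! 4! 2! / 11! → 1/34650; sum: t=3:−1/288 t=4:+1/144 = 1/288; 3j²(4 3 3; -3 2 1) = Δ·Π!·Σ² = 1/99  (sign +1)
B: Δ: 4! 4! 2! / 11! → 1/34650; sum: t=1:−1/288 = -1/288; 3j²(4 3 3; 3 0 -3) = Δ·Π!·Σ² = 1/22  (sign -1)
I_A²/I_B² = (1/99)/(1/22) = 2/9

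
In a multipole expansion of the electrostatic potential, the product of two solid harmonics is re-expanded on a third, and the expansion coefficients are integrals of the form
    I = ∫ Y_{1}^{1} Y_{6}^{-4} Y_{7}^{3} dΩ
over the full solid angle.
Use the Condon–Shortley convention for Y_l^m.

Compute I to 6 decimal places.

-0.085707

Checks pass: Σm=0; 14 even; l₃=7∈[5,7].
(2·1+1)(2·6+1)(2·7+1) = 585
Δ: 0! 2! 12! / 15! → 1/1365
sum: t=0:+1/518400 = 1/518400
3j²(1 6 7; 0 0 0) = Δ·Π!·Σ² = 7/195  (sign -1)
sum: t=0:+1/14515200 = 1/14515200
3j²(1 6 7; 1 -4 3) = Δ·Π!·Σ² = 2/455  (sign +1)
combine: 4πI² = 585·7/195·2/455 = 6/65
take √, sign -1: I = -0.08570655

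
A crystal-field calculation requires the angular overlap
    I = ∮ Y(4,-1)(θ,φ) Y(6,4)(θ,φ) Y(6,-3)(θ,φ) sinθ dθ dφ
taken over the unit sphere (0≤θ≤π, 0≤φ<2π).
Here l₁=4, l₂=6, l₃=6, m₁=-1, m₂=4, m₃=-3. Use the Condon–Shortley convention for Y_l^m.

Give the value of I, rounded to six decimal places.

Checks pass: Σm=0; 16 even; l₃=6∈[2,10].
(2·4+1)(2·6+1)(2·6+1) = 1521
Δ: 4! 4! 8! / 17! → 1/15315300
sum: t=0:+1/829440 t=1:−1/25920 t=2:+1/9216 t=3:−1/25920 t=4:+1/829440 = 7/207360
3j²(4 6 6; 0 0 0) = Δ·Π!·Σ² = 28/2431  (sign +1)
sum: t=2:+1/967680 t=3:−1/120960 t=4:+1/207360 = -1/414720
3j²(4 6 6; -1 4 -3) = Δ·Π!·Σ² = 21/4862  (sign +1)
combine: 4πI² = 1521·28/2431·21/4862 = 2646/34969
take √, sign +1: I = 0.07759762

0.077598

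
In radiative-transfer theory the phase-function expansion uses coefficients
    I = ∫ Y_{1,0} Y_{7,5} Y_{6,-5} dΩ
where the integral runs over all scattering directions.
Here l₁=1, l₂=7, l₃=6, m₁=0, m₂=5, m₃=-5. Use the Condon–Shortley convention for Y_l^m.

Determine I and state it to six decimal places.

-0.171413

Checks pass: Σm=0; 14 even; l₃=6∈[6,8].
(2·1+1)(2·7+1)(2·6+1) = 585
Δ: 2! 0! 12! / 15! → 1/1365
sum: t=1:−1/518400 = -1/518400
3j²(1 7 6; 0 0 0) = Δ·Π!·Σ² = 7/195  (sign -1)
sum: t=1:−1/39916800 = -1/39916800
3j²(1 7 6; 0 5 -5) = Δ·Π!·Σ² = 8/455  (sign +1)
combine: 4πI² = 585·7/195·8/455 = 24/65
take √, sign -1: I = -0.17141310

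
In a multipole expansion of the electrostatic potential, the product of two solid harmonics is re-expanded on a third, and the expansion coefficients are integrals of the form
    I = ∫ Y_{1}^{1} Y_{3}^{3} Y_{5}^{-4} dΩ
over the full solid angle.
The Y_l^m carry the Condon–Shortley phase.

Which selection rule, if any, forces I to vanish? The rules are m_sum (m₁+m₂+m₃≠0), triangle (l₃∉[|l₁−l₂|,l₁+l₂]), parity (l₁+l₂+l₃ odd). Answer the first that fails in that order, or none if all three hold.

m₁+m₂+m₃ = 1 + 3 − 4 = 0  ✓
triangle: |1−3|=2 ≤ l₃=5 ≤ 1+3=4  ✗
parity: l₁+l₂+l₃ = 9 is odd

triangle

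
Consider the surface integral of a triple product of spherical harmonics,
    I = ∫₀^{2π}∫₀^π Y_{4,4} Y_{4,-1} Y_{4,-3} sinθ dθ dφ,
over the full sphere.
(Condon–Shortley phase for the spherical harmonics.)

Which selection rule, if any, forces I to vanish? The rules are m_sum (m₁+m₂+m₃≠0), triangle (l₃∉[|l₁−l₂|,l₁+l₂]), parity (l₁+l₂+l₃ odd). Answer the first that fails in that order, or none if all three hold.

none

azimuthal sum: 4 − 1 − 3 = 0  ✓
0 ≤ 4 ≤ 8 (triangle on l)  ✓
L = 4 + 4 + 4 = 12 (even)  ✓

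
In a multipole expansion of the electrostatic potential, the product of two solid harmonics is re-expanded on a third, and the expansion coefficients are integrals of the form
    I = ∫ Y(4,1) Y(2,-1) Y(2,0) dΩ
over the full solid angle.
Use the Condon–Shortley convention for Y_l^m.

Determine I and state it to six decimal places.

m-sum 0 ✓  L=8 even ✓  2≤2≤6 ✓
Π(2lᵢ+1) = 9×5×5 = 225
triangle coeff Δ(4,2,2) = 1/630
Σ_t [2,2]: t=2:+1/16 = 1/16
(3j)²=2/35 [(4 2 2; 0 0 0)], sign=+1
Σ_t [1,1]: t=1:−1/24 = -1/24
(3j)²=1/21 [(4 2 2; 1 -1 0)], sign=-1
⇒ 4πI² = 30/49
I = (-1)√(30/49/(4π)) = -0.22072812

-0.220728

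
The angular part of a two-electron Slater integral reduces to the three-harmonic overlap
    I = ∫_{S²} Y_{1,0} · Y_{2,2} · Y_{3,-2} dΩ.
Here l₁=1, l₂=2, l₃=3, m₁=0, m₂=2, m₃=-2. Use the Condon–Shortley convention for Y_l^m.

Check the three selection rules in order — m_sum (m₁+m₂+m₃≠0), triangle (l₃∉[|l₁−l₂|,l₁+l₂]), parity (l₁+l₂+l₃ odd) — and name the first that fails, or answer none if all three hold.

none

Σmᵢ = 0  ✓
l₃∈[|l₁−l₂|,l₁+l₂]=[1,3], have l₃=3  ✓
Σlᵢ = 6 ⇒ even  ✓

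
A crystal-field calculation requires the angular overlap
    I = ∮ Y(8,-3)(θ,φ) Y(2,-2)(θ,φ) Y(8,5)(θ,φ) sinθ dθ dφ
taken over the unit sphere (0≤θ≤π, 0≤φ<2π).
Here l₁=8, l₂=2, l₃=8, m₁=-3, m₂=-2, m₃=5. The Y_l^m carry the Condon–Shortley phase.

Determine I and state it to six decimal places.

0.151411

Checks pass: Σm=0; 18 even; l₃=8∈[6,10].
(2·8+1)(2·2+1)(2·8+1) = 1445
Δ: 2! 14! 2! / 19! → 1/348840
sum: t=0:+1/116121600 t=1:−1/25401600 t=2:+1/116121600 = -1/45158400
3j²(8 2 8; 0 0 0) = Δ·Π!·Σ² = 24/1615  (sign -1)
sum: t=0:+1/958003200 = 1/958003200
3j²(8 2 8; -3 -2 5) = Δ·Π!·Σ² = 13/969  (sign -1)
combine: 4πI² = 1445·24/1615·13/969 = 104/361
take √, sign +1: I = 0.15141125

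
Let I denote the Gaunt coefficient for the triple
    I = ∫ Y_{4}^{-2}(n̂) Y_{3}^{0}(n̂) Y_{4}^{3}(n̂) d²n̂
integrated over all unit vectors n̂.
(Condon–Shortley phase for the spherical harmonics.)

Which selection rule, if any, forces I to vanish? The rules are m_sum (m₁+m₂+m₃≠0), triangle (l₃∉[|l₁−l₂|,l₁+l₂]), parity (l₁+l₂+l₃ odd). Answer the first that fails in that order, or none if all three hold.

azimuthal sum: -2 + 0 + 3 = 1  ✗
1 ≤ 4 ≤ 7 (triangle on l)
L = 4 + 3 + 4 = 11 (odd)

m_sum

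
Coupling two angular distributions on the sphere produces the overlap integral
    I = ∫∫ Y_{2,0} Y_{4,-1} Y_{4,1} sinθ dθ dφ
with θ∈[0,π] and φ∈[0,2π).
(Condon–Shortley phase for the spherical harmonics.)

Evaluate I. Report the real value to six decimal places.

-0.139264

m-sum 0 ✓  L=10 even ✓  2≤4≤6 ✓
Π(2lᵢ+1) = 5×9×9 = 405
triangle coeff Δ(2,4,4) = 1/13860
Σ_t [0,2]: t=0:+1/192 t=1:−1/36 t=2:+1/192 = -5/288
(3j)²=20/693 [(2 4 4; 0 0 0)], sign=-1
Σ_t [0,2]: t=0:+1/144 t=1:−1/48 t=2:+1/480 = -17/1440
(3j)²=289/13860 [(2 4 4; 0 -1 1)], sign=+1
⇒ 4πI² = 1445/5929
I = (-1)√(1445/5929/(4π)) = -0.13926381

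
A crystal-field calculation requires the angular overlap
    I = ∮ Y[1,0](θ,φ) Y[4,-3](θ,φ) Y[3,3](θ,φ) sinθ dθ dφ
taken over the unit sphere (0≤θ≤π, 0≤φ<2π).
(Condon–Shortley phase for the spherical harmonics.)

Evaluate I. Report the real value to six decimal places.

Rules hold: Σm=0, L=8 even, 3≤3≤5.
N = 3·9·7 = 189
Δ = 2!·0!·6!/9! = 1/252
Racah Σ t=1..1: t=1:−1/36 = -1/36
⇒ 3j(1 4 3; 0 0 0)² = 4/63, sgn +1
Racah Σ t=1..1: t=1:−1/720 = -1/720
⇒ 3j(1 4 3; 0 -3 3)² = 1/36, sgn -1
4πI² = N·(3j₀)²·(3jₘ)² = 1/3
I = -1·√(0.333333/4π) = -0.16286750

-0.162868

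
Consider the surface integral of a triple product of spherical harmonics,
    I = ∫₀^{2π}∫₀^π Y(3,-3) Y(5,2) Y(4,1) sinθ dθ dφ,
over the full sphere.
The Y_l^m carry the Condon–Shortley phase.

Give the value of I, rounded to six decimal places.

m-sum 0 ✓  L=12 even ✓  2≤4≤8 ✓
Π(2lᵢ+1) = 7×11×9 = 693
triangle coeff Δ(3,5,4) = 1/180180
Σ_t [1,3]: t=1:−1/576 t=2:+1/144 t=3:−1/576 = 1/288
(3j)²=20/1001 [(3 5 4; 0 0 0)], sign=+1
Σ_t [4,4]: t=4:+1/1728 = 1/1728
(3j)²=25/858 [(3 5 4; -3 2 1)], sign=-1
⇒ 4πI² = 750/1859
I = (-1)√(750/1859/(4π)) = -0.17917854

-0.179179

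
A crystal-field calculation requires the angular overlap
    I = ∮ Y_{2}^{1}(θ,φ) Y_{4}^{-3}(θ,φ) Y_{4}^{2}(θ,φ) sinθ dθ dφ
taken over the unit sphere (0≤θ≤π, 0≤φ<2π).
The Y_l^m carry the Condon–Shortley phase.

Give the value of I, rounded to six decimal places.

m-sum 0 ✓  L=10 even ✓  2≤4≤6 ✓
Π(2lᵢ+1) = 5×9×9 = 405
triangle coeff Δ(2,4,4) = 1/13860
Σ_t [0,2]: t=0:+1/192 t=1:−1/36 t=2:+1/192 = -5/288
(3j)²=20/693 [(2 4 4; 0 0 0)], sign=-1
Σ_t [0,1]: t=0:+1/240 t=1:−1/1440 = 1/288
(3j)²=5/132 [(2 4 4; 1 -3 2)], sign=+1
⇒ 4πI² = 375/847
I = (-1)√(375/847/(4π)) = -0.18770204

-0.187702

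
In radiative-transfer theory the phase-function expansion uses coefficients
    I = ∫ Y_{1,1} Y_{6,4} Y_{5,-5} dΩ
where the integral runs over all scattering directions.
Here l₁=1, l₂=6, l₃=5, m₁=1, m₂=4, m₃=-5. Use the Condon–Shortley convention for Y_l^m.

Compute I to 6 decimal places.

0.040859

Checks pass: Σm=0; 12 even; l₃=5∈[5,7].
(2·1+1)(2·6+1)(2·5+1) = 429
Δ: 2! 0! 10! / 13! → 1/858
sum: t=1:−1/14400 = -1/14400
3j²(1 6 5; 0 0 0) = Δ·Π!·Σ² = 6/143  (sign +1)
sum: t=0:+1/7257600 = 1/7257600
3j²(1 6 5; 1 4 -5) = Δ·Π!·Σ² = 1/858  (sign +1)
combine: 4πI² = 429·6/143·1/858 = 3/143
take √, sign +1: I = 0.04085899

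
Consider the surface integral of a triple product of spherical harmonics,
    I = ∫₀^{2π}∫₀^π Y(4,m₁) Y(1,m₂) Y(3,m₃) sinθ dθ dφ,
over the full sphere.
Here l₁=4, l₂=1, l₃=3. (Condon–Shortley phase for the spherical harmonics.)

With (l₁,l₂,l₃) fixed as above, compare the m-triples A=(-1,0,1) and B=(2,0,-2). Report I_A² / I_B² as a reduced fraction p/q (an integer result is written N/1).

5/4

Shared (l₁,l₂,l₃)=(4,1,3): N and (l;000)² cancel in I_A²/I_B².
A: Δ = 2!·6!·0!/9! = 1/252; Racah Σ t=1..1: t=1:−1/48 = -1/48; ⇒ 3j(4 1 3; -1 0 1)² = 5/84, sgn -1
B: Δ = 2!·6!·0!/9! = 1/252; Racah Σ t=1..1: t=1:−1/120 = -1/120; ⇒ 3j(4 1 3; 2 0 -2)² = 1/21, sgn +1
I_A²/I_B² = (5/84)/(1/21) = 5/4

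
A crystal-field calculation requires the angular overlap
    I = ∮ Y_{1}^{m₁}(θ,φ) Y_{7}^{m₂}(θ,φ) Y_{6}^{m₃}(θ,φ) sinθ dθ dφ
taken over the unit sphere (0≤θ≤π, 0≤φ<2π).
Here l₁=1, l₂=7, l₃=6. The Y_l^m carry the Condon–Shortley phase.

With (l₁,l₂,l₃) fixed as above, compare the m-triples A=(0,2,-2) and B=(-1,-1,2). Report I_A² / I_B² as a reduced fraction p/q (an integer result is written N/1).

3/1

Shared (l₁,l₂,l₃)=(1,7,6): N and (l;000)² cancel in I_A²/I_B².
A: Δ = 2!·0!·12!/15! = 1/1365; Racah Σ t=1..1: t=1:−1/967680 = -1/967680; ⇒ 3j(1 7 6; 0 2 -2)² = 3/91, sgn -1
B: Δ = 2!·0!·12!/15! = 1/1365; Racah Σ t=2..2: t=2:+1/1935360 = 1/1935360; ⇒ 3j(1 7 6; -1 -1 2)² = 1/91, sgn +1
I_A²/I_B² = (3/91)/(1/91) = 3/1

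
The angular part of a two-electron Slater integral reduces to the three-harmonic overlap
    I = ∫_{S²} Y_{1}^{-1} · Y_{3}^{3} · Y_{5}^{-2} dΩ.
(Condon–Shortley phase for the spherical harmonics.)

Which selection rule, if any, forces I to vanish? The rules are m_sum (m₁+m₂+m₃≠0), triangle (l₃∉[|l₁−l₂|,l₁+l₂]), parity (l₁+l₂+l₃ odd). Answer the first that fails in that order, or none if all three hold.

azimuthal sum: -1 + 3 − 2 = 0  ✓
2 ≤ 5 ≤ 4 (triangle on l)  ✗
L = 1 + 3 + 5 = 9 (odd)

triangle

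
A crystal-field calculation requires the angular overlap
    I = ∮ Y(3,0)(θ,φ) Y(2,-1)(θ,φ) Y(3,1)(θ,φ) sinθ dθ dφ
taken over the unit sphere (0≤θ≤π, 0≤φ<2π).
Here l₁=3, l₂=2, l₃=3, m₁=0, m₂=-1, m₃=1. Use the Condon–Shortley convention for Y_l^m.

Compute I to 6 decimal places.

-0.059471

Checks pass: Σm=0; 8 even; l₃=3∈[1,5].
(2·3+1)(2·2+1)(2·3+1) = 245
Δ: 2! 4! 2! / 9! → 1/3780
sum: t=0:+1/24 t=1:−1/4 t=2:+1/24 = -1/6
3j²(3 2 3; 0 0 0) = Δ·Π!·Σ² = 4/105  (sign +1)
sum: t=0:+1/12 t=1:−1/8 = -1/24
3j²(3 2 3; 0 -1 1) = Δ·Π!·Σ² = 1/210  (sign -1)
combine: 4πI² = 245·4/105·1/210 = 2/45
take √, sign -1: I = -0.05947080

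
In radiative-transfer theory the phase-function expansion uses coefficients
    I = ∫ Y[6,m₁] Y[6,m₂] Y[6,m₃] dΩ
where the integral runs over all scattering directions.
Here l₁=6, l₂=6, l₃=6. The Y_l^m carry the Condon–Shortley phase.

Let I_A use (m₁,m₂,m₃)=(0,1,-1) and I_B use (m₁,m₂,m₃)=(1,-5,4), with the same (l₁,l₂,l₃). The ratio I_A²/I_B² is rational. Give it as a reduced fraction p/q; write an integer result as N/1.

Same 6,6,6: normalisation and zero-m 3j drop out of the ratio.
A: Δ: 6! 6! 6! / 19! → 1/325909584; sum: t=1:−1/10368000 t=2:+1/276480 t=3:−1/62208 t=4:+1/82944 t=5:−1/691200 t=6:+1/62208000 = -1/518400; 3j²(6 6 6; 0 1 -1) = Δ·Π!·Σ² = 100/46189  (sign +1)
B: Δ: 6! 6! 6! / 19! → 1/325909584; sum: t=0:+1/10368000 t=1:−1/4147200 = -1/6912000; 3j²(6 6 6; 1 -5 4) = Δ·Π!·Σ² = 189/16796  (sign -1)
I_A²/I_B² = (100/46189)/(189/16796) = 400/2079

400/2079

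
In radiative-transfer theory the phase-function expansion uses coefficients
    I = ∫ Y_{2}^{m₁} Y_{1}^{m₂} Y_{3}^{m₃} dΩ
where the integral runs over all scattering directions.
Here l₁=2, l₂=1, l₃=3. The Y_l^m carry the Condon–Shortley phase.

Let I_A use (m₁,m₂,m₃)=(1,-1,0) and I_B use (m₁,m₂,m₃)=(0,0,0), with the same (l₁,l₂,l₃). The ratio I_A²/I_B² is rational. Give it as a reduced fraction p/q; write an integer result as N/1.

1/3

l's match ⇒ only the (l;m) 3-j factors differ between A and B.
A: triangle coeff Δ(2,1,3) = 1/105; Σ_t [0,0]: t=0:+1/12 = 1/12; (3j)²=1/35 [(2 1 3; 1 -1 0)], sign=-1
B: triangle coeff Δ(2,1,3) = 1/105; Σ_t [0,0]: t=0:+1/4 = 1/4; (3j)²=3/35 [(2 1 3; 0 0 0)], sign=-1
I_A²/I_B² = (1/35)/(3/35) = 1/3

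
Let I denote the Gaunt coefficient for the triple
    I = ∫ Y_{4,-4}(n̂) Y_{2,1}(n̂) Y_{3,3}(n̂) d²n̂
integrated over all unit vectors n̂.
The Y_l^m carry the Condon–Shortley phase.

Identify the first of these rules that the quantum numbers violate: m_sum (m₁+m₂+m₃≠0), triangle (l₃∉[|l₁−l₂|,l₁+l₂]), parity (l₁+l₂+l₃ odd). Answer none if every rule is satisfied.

parity

m₁+m₂+m₃ = -4 + 1 + 3 = 0  ✓
triangle: |4−2|=2 ≤ l₃=3 ≤ 4+2=6  ✓
parity: l₁+l₂+l₃ = 9 is odd  ✗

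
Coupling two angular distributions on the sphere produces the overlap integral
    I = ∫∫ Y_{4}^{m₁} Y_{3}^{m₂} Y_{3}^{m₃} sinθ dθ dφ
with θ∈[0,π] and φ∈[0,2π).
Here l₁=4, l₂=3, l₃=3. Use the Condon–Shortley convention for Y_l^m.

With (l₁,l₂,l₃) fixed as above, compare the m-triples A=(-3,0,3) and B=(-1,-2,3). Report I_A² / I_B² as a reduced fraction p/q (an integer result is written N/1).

21/10

l's match ⇒ only the (l;m) 3-j factors differ between A and B.
A: triangle coeff Δ(4,3,3) = 1/34650; Σ_t [3,3]: t=3:−1/288 = -1/288; (3j)²=1/22 [(4 3 3; -3 0 3)], sign=-1
B: triangle coeff Δ(4,3,3) = 1/34650; Σ_t [1,1]: t=1:−1/288 = -1/288; (3j)²=5/231 [(4 3 3; -1 -2 3)], sign=-1
I_A²/I_B² = (1/22)/(5/231) = 21/10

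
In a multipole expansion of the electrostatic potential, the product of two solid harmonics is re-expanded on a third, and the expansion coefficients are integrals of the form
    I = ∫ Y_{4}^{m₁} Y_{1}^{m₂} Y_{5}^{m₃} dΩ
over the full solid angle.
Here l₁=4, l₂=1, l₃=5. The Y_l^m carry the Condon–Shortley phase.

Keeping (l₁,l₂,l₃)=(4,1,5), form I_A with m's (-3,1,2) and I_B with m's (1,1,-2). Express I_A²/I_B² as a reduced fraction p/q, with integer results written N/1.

Shared (l₁,l₂,l₃)=(4,1,5): N and (l;000)² cancel in I_A²/I_B².
A: Δ = 0!·8!·2!/11! = 1/495; Racah Σ t=0..0: t=0:+1/10080 = 1/10080; ⇒ 3j(4 1 5; -3 1 2)² = 1/165, sgn -1
B: Δ = 0!·8!·2!/11! = 1/495; Racah Σ t=0..0: t=0:+1/1440 = 1/1440; ⇒ 3j(4 1 5; 1 1 -2)² = 7/165, sgn -1
I_A²/I_B² = (1/165)/(7/165) = 1/7

1/7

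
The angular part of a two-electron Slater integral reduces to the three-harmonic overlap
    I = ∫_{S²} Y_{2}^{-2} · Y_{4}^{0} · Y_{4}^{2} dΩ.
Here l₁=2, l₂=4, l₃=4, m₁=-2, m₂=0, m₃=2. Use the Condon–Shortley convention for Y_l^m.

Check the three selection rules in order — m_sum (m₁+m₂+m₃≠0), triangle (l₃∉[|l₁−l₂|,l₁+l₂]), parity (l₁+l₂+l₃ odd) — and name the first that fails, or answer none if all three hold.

none

Σmᵢ = 0  ✓
l₃∈[|l₁−l₂|,l₁+l₂]=[2,6], have l₃=4  ✓
Σlᵢ = 10 ⇒ even  ✓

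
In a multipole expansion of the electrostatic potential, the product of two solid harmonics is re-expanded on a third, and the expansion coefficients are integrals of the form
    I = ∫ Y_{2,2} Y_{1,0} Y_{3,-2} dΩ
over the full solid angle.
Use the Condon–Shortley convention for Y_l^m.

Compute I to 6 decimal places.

m-sum 0 ✓  L=6 even ✓  1≤3≤3 ✓
Π(2lᵢ+1) = 5×3×7 = 105
triangle coeff Δ(2,1,3) = 1/105
Σ_t [0,0]: t=0:+1/4 = 1/4
(3j)²=3/35 [(2 1 3; 0 0 0)], sign=-1
Σ_t [0,0]: t=0:+1/24 = 1/24
(3j)²=1/21 [(2 1 3; 2 0 -2)], sign=-1
⇒ 4πI² = 3/7
I = (+1)√(3/7/(4π)) = 0.18467439

0.184674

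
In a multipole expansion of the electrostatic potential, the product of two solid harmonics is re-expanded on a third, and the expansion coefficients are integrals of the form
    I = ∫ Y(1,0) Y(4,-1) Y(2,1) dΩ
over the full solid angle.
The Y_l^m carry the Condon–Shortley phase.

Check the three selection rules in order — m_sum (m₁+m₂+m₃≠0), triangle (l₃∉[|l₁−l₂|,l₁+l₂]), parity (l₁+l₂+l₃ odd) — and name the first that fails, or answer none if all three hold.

m₁+m₂+m₃ = 0 − 1 + 1 = 0  ✓
triangle: |1−4|=3 ≤ l₃=2 ≤ 1+4=5  ✗
parity: l₁+l₂+l₃ = 7 is odd

triangle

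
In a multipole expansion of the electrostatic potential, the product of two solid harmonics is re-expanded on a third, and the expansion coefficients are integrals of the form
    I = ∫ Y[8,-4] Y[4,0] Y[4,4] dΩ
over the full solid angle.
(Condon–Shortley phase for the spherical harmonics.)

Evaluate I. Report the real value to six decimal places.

0.074514

Checks pass: Σm=0; 16 even; l₃=4∈[4,12].
(2·8+1)(2·4+1)(2·4+1) = 1377
Δ: 8! 8! 0! / 17! → 1/218790
sum: t=4:+1/331776 = 1/331776
3j²(8 4 4; 0 0 0) = Δ·Π!·Σ² = 490/21879  (sign +1)
sum: t=4:+1/23224320 = 1/23224320
3j²(8 4 4; -4 0 4) = Δ·Π!·Σ² = 1/442  (sign +1)
combine: 4πI² = 1377·490/21879·1/442 = 2205/31603
take √, sign +1: I = 0.07451354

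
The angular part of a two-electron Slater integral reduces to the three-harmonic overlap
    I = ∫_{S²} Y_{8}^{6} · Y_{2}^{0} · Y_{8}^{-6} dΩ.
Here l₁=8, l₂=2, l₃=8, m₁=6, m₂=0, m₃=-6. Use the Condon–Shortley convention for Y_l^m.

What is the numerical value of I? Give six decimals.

-0.079678

Checks pass: Σm=0; 18 even; l₃=8∈[6,10].
(2·8+1)(2·2+1)(2·8+1) = 1445
Δ: 2! 14! 2! / 19! → 1/348840
sum: t=0:+1/116121600 t=1:−1/25401600 t=2:+1/116121600 = -1/45158400
3j²(8 2 8; 0 0 0) = Δ·Π!·Σ² = 24/1615  (sign -1)
sum: t=0:+1/3832012800 t=1:−1/6227020800 t=2:+1/348713164800 = 1/9686476800
3j²(8 2 8; 6 0 -6) = Δ·Π!·Σ² = 6/1615  (sign +1)
combine: 4πI² = 1445·24/1615·6/1615 = 144/1805
take √, sign -1: I = -0.07967787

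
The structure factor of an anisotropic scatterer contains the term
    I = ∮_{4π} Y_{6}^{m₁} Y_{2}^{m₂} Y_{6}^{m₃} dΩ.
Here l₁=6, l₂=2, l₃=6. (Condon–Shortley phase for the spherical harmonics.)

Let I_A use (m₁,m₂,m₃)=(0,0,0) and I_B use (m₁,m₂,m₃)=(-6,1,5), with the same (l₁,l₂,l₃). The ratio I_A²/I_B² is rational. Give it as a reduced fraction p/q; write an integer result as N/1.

Same 6,2,6: normalisation and zero-m 3j drop out of the ratio.
A: Δ: 2! 10! 2! / 15! → 1/90090; sum: t=0:+1/69120 t=1:−1/14400 t=2:+1/69120 = -7/172800; 3j²(6 2 6; 0 0 0) = Δ·Π!·Σ² = 14/715  (sign -1)
B: Δ: 2! 10! 2! / 15! → 1/90090; sum: t=2:+1/7257600 = 1/7257600; 3j²(6 2 6; -6 1 5) = Δ·Π!·Σ² = 11/455  (sign -1)
I_A²/I_B² = (14/715)/(11/455) = 98/121

98/121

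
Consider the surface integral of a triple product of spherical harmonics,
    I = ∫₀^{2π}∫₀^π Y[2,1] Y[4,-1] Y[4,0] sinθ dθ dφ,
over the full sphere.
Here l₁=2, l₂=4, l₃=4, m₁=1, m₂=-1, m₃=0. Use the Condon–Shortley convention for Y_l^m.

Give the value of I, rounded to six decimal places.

Checks pass: Σm=0; 10 even; l₃=4∈[2,6].
(2·2+1)(2·4+1)(2·4+1) = 405
Δ: 2! 2! 6! / 11! → 1/13860
sum: t=0:+1/192 t=1:−1/36 t=2:+1/192 = -5/288
3j²(2 4 4; 0 0 0) = Δ·Π!·Σ² = 20/693  (sign -1)
sum: t=0:+1/72 t=1:−1/96 = 1/288
3j²(2 4 4; 1 -1 0) = Δ·Π!·Σ² = 1/462  (sign +1)
combine: 4πI² = 405·20/693·1/462 = 150/5929
take √, sign -1: I = -0.04486937

-0.044869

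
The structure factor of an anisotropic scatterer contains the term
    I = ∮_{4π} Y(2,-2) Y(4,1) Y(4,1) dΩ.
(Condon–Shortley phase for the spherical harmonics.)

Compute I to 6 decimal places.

Rules hold: Σm=0, L=10 even, 2≤4≤6.
N = 5·9·9 = 405
Δ = 2!·2!·6!/11! = 1/13860
Racah Σ t=0..2: t=0:+1/192 t=1:−1/36 t=2:+1/192 = -5/288
⇒ 3j(2 4 4; 0 0 0)² = 20/693, sgn -1
Racah Σ t=2..2: t=2:+1/144 = 1/144
⇒ 3j(2 4 4; -2 1 1)² = 10/231, sgn -1
4πI² = N·(3j₀)²·(3jₘ)² = 3000/5929
I = +1·√(0.505988/4π) = 0.20066192

0.200662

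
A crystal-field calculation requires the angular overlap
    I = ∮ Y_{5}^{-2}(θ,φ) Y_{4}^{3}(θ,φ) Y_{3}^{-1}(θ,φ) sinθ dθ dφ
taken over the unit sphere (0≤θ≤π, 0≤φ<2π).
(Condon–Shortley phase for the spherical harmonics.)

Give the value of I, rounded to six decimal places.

Checks pass: Σm=0; 12 even; l₃=3∈[1,9].
(2·5+1)(2·4+1)(2·3+1) = 693
Δ: 6! 4! 2! / 13! → 1/180180
sum: t=2:+1/576 t=3:−1/144 t=4:+1/576 = -1/288
3j²(5 4 3; 0 0 0) = Δ·Π!·Σ² = 20/1001  (sign +1)
sum: t=5:−1/960 t=6:+1/4320 = -7/8640
3j²(5 4 3; -2 3 -1) = Δ·Π!·Σ² = 343/12870  (sign -1)
combine: 4πI² = 693·20/1001·343/12870 = 686/1859
take √, sign -1: I = -0.17136315

-0.171363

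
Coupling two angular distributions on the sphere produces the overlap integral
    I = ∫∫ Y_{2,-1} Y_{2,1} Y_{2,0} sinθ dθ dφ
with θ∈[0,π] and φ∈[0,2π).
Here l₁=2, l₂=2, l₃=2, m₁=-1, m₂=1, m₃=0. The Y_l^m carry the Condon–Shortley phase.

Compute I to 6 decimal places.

m-sum 0 ✓  L=6 even ✓  0≤2≤4 ✓
Π(2lᵢ+1) = 5×5×5 = 125
triangle coeff Δ(2,2,2) = 1/630
Σ_t [0,2]: t=0:+1/8 t=1:−1/1 t=2:+1/8 = -3/4
(3j)²=2/35 [(2 2 2; 0 0 0)], sign=-1
Σ_t [1,2]: t=1:−1/4 t=2:+1/2 = 1/4
(3j)²=1/70 [(2 2 2; -1 1 0)], sign=+1
⇒ 4πI² = 5/49
I = (-1)√(5/49/(4π)) = -0.09011188

-0.090112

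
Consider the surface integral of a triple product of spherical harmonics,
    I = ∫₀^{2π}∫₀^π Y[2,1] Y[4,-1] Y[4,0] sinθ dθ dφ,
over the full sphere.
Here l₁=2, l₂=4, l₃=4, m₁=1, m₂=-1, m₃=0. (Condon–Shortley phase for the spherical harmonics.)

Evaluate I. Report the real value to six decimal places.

-0.044869

Rules hold: Σm=0, L=10 even, 2≤4≤6.
N = 5·9·9 = 405
Δ = 2!·2!·6!/11! = 1/13860
Racah Σ t=0..2: t=0:+1/192 t=1:−1/36 t=2:+1/192 = -5/288
⇒ 3j(2 4 4; 0 0 0)² = 20/693, sgn -1
Racah Σ t=0..1: t=0:+1/72 t=1:−1/96 = 1/288
⇒ 3j(2 4 4; 1 -1 0)² = 1/462, sgn +1
4πI² = N·(3j₀)²·(3jₘ)² = 150/5929
I = -1·√(0.0252994/4π) = -0.04486937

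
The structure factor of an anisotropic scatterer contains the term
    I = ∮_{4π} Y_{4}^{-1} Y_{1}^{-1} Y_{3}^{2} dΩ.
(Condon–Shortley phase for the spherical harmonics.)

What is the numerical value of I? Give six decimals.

Checks pass: Σm=0; 8 even; l₃=3∈[3,5].
(2·4+1)(2·1+1)(2·3+1) = 189
Δ: 2! 6! 0! / 9! → 1/252
sum: t=1:−1/36 = -1/36
3j²(4 1 3; 0 0 0) = Δ·Π!·Σ² = 4/63  (sign +1)
sum: t=0:+1/240 = 1/240
3j²(4 1 3; -1 -1 2) = Δ·Π!·Σ² = 1/84  (sign -1)
combine: 4πI² = 189·4/63·1/84 = 1/7
take √, sign -1: I = -0.10662181

-0.106622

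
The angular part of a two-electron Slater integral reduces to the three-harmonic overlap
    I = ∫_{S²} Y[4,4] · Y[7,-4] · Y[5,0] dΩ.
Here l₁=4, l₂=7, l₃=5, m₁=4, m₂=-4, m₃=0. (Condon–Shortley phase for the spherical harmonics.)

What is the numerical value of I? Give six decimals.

Checks pass: Σm=0; 16 even; l₃=5∈[3,11].
(2·4+1)(2·7+1)(2·5+1) = 1485
Δ: 6! 2! 8! / 17! → 1/6126120
sum: t=2:+1/69120 t=3:−1/20736 t=4:+1/69120 = -1/51840
3j²(4 7 5; 0 0 0) = Δ·Π!·Σ² = 280/21879  (sign +1)
sum: t=0:+1/1036800 = 1/1036800
3j²(4 7 5; 4 -4 0) = Δ·Π!·Σ² = 14/663  (sign -1)
combine: 4πI² = 1485·280/21879·14/663 = 19600/48841
take √, sign -1: I = -0.17870258

-0.178703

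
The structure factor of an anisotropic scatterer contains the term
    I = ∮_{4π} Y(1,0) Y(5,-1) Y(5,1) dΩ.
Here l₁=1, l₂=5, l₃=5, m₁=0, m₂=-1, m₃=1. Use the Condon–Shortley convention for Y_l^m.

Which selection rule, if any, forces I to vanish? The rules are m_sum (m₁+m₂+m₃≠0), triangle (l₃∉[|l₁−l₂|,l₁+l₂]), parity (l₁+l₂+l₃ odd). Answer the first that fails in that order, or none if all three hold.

parity

m₁+m₂+m₃ = 0 − 1 + 1 = 0  ✓
triangle: |1−5|=4 ≤ l₃=5 ≤ 1+5=6  ✓
parity: l₁+l₂+l₃ = 11 is odd  ✗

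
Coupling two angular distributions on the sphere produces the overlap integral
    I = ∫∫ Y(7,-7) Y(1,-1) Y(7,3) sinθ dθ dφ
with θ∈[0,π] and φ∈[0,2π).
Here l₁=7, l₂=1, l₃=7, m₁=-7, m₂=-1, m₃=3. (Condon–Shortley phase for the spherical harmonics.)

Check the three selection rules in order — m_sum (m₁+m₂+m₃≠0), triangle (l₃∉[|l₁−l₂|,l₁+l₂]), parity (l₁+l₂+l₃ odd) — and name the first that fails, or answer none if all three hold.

m_sum

m₁+m₂+m₃ = -7 − 1 + 3 = -5  ✗
triangle: |7−1|=6 ≤ l₃=7 ≤ 7+1=8
parity: l₁+l₂+l₃ = 15 is odd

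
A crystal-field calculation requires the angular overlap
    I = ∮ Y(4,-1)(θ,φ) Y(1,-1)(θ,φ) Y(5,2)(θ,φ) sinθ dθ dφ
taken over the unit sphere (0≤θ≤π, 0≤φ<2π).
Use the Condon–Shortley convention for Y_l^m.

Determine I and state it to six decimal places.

0.225034

Checks pass: Σm=0; 10 even; l₃=5∈[3,5].
(2·4+1)(2·1+1)(2·5+1) = 297
Δ: 0! 8! 2! / 11! → 1/495
sum: t=0:+1/576 = 1/576
3j²(4 1 5; 0 0 0) = Δ·Π!·Σ² = 5/99  (sign -1)
sum: t=0:+1/1440 = 1/1440
3j²(4 1 5; -1 -1 2) = Δ·Π!·Σ² = 7/165  (sign -1)
combine: 4πI² = 297·5/99·7/165 = 7/11
take √, sign +1: I = 0.22503380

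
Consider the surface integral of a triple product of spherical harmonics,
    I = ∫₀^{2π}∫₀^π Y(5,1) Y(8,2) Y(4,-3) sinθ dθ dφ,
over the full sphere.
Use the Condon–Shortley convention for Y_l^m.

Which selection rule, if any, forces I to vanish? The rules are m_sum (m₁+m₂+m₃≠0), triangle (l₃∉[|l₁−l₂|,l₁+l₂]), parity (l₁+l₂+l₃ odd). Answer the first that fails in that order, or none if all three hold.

azimuthal sum: 1 + 2 − 3 = 0  ✓
3 ≤ 4 ≤ 13 (triangle on l)  ✓
L = 5 + 8 + 4 = 17 (odd)  ✗

parity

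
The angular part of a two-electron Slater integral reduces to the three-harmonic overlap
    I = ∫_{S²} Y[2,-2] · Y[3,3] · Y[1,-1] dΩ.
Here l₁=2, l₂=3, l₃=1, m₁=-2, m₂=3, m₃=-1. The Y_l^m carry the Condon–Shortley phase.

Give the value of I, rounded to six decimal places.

Rules hold: Σm=0, L=6 even, 1≤1≤5.
N = 5·7·3 = 105
Δ = 4!·0!·2!/7! = 1/105
Racah Σ t=2..2: t=2:+1/4 = 1/4
⇒ 3j(2 3 1; 0 0 0)² = 3/35, sgn -1
Racah Σ t=4..4: t=4:+1/48 = 1/48
⇒ 3j(2 3 1; -2 3 -1)² = 1/7, sgn +1
4πI² = N·(3j₀)²·(3jₘ)² = 9/7
I = -1·√(1.28571/4π) = -0.31986543

-0.319865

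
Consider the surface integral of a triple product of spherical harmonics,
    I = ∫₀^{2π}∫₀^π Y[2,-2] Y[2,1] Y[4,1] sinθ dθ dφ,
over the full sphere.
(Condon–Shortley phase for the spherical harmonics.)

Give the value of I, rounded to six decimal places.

-0.090112

Rules hold: Σm=0, L=8 even, 0≤4≤4.
N = 5·5·9 = 225
Δ = 0!·4!·4!/9! = 1/630
Racah Σ t=0..0: t=0:+1/16 = 1/16
⇒ 3j(2 2 4; 0 0 0)² = 2/35, sgn +1
Racah Σ t=0..0: t=0:+1/144 = 1/144
⇒ 3j(2 2 4; -2 1 1)² = 1/126, sgn -1
4πI² = N·(3j₀)²·(3jₘ)² = 5/49
I = -1·√(0.102041/4π) = -0.09011188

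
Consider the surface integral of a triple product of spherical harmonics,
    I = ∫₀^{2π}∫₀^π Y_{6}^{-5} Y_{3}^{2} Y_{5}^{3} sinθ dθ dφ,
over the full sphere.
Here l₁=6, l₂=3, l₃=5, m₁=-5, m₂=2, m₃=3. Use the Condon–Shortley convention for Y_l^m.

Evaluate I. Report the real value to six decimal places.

Rules hold: Σm=0, L=14 even, 3≤5≤9.
N = 13·7·11 = 1001
Δ = 4!·8!·2!/15! = 1/675675
Racah Σ t=1..3: t=1:−1/8640 t=2:+1/2304 t=3:−1/8640 = 7/34560
⇒ 3j(6 3 5; 0 0 0)² = 7/429, sgn -1
Racah Σ t=3..4: t=3:−1/483840 t=4:+1/120960 = 1/161280
⇒ 3j(6 3 5; -5 2 3)² = 2/91, sgn +1
4πI² = N·(3j₀)²·(3jₘ)² = 14/39
I = -1·√(0.358974/4π) = -0.16901560

-0.169016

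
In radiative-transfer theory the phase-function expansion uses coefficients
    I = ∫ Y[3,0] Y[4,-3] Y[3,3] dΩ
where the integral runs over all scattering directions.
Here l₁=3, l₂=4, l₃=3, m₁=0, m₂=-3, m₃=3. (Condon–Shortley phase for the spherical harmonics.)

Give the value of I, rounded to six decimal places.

0.203551

Rules hold: Σm=0, L=10 even, 1≤3≤7.
N = 7·9·7 = 441
Δ = 4!·2!·4!/11! = 1/34650
Racah Σ t=1..3: t=1:−1/72 t=2:+1/16 t=3:−1/72 = 5/144
⇒ 3j(3 4 3; 0 0 0)² = 2/77, sgn -1
Racah Σ t=1..1: t=1:−1/288 = -1/288
⇒ 3j(3 4 3; 0 -3 3)² = 1/22, sgn -1
4πI² = N·(3j₀)²·(3jₘ)² = 63/121
I = +1·√(0.520661/4π) = 0.20355073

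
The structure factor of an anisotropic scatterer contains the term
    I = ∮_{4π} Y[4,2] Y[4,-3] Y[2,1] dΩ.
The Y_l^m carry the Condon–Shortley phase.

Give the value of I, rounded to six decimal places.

-0.187702

Rules hold: Σm=0, L=10 even, 0≤2≤8.
N = 9·9·5 = 405
Δ = 6!·2!·2!/11! = 1/13860
Racah Σ t=2..4: t=2:+1/192 t=3:−1/36 t=4:+1/192 = -5/288
⇒ 3j(4 4 2; 0 0 0)² = 20/693, sgn -1
Racah Σ t=0..1: t=0:+1/1440 t=1:−1/240 = -1/288
⇒ 3j(4 4 2; 2 -3 1)² = 5/132, sgn +1
4πI² = N·(3j₀)²·(3jₘ)² = 375/847
I = -1·√(0.442739/4π) = -0.18770204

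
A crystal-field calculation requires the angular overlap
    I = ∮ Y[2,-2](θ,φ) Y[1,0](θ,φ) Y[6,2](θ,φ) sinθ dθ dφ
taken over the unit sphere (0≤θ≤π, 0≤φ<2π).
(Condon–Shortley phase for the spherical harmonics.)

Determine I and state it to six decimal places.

0.000000

|2−1|≤6≤2+1 violated ⇒ I = 0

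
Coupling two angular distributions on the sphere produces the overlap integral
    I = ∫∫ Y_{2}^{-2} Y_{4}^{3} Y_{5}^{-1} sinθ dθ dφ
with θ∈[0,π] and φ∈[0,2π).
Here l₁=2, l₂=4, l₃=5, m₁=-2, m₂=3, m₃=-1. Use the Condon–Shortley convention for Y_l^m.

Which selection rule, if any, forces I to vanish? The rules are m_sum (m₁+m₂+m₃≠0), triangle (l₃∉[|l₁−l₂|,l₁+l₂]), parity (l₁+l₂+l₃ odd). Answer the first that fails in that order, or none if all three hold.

parity

azimuthal sum: -2 + 3 − 1 = 0  ✓
2 ≤ 5 ≤ 6 (triangle on l)  ✓
L = 2 + 4 + 5 = 11 (odd)  ✗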